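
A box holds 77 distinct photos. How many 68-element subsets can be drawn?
C(77,68) = 77!/(68!×9!) = 161322559475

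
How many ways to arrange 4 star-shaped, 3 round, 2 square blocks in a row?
9! / (4! × 3! × 2!) = 1260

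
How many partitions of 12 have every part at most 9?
Let r_j(i) = number of partitions of i into parts ≤ j, for i = 0..12. r_1(i) = 1 for all i; r_j(i) = r_{j-1}(i) + r_j(i-j). Rows j = 2..9: ≤2: 1 1 2 2 3 3 4 4 5 5 6 6 7; ≤3: 1 1 2 3 4 5 7 8 10 12 14 16 19; ≤4: 1 1 2 3 5 6 9 11 15 18 23 27 34; ≤5: 1 1 2 3 5 7 10 13 18 23 30 37 47; ≤6: 1 1 2 3 5 7 11 14 20 26 35 44 58; ≤7: 1 1 2 3 5 7 11 15 21 28 38 49 65; ≤8: 1 1 2 3 5 7 11 15 22 29 40 52 70; ≤9: 1 1 2 3 5 7 11 15 22 30 41 54 73. r_9(12) = 73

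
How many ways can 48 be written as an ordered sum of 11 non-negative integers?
C(48+11-1, 11-1) = C(58, 10) = 52179482355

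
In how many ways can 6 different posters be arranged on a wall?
6! = 720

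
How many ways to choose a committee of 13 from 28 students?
C(28,13) = 28!/(13!×15!) = 37442160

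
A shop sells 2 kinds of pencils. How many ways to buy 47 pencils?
C(47+2-1, 2-1) = C(48, 1) = 48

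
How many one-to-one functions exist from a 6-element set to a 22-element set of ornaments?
P(22,6) = 22!/(22-6)! = 53721360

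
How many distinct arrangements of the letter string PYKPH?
5! / (1! × 1! × 1! × 2!) = 60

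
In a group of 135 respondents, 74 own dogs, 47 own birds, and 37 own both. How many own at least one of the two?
|A∪B| = |A| + |B| - |A∩B| = 74 + 47 - 37 = 84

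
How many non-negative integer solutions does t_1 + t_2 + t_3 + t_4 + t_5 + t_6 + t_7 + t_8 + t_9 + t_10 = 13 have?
C(13+10-1, 10-1) = C(22, 9) = 497420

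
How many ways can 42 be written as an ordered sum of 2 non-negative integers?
C(42+2-1, 2-1) = C(43, 1) = 43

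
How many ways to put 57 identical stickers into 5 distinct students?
C(57+5-1, 5-1) = C(61, 4) = 521855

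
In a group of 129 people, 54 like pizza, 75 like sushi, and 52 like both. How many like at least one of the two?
|A∪B| = |A| + |B| - |A∩B| = 54 + 75 - 52 = 77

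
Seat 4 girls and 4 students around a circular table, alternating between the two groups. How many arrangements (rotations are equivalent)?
Fix one of the girls: (4-1)! ways for the remaining girls, × 4! ways for the students = 6 × 24 = 144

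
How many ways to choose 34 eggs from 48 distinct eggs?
C(48,34) = 48!/(34!×14!) = 482320623240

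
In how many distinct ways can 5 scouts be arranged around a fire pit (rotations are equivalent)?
Circular: fix one position, arrange the rest. (5-1)! = 24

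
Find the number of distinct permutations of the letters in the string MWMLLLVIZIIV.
12! / (3! × 1! × 3! × 2! × 1! × 2!) = 3326400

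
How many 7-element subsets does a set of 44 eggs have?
C(44,7) = 44!/(7!×37!) = 38320568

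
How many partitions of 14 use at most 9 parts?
By conjugation, equals partitions of 14 into parts ≤ 9. Let r_j(i) = number of partitions of i into parts ≤ j, for i = 0..14. r_1(i) = 1 for all i; r_j(i) = r_{j-1}(i) + r_j(i-j). Rows j = 2..9: ≤2: 1 1 2 2 3 3 4 4 5 5 6 6 7 7 8; ≤3: 1 1 2 3 4 5 7 8 10 12 14 16 19 21 24; ≤4: 1 1 2 3 5 6 9 11 15 18 23 27 34 39 47; ≤5: 1 1 2 3 5 7 10 13 18 23 30 37 47 57 70; ≤6: 1 1 2 3 5 7 11 14 20 26 35 44 58 71 90; ≤7: 1 1 2 3 5 7 11 15 21 28 38 49 65 82 105; ≤8: 1 1 2 3 5 7 11 15 22 29 40 52 70 89 116; ≤9: 1 1 2 3 5 7 11 15 22 30 41 54 73 94 123. r_9(14) = 123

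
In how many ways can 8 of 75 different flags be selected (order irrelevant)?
C(75,8) = 75!/(8!×67!) = 16871053725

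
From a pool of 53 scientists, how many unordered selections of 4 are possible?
C(53,4) = 53!/(4!×49!) = 292825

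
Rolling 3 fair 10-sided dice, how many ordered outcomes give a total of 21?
Coefficient of x^21 in (x + x² + ... + x^10)^3. By inclusion-exclusion on dice exceeding 10: Σ_j (-1)^j C(3,j)·C(21-1-10j, 2) = C(3,0)·C(20,2) - C(3,1)·C(10,2) = 1·190 - 3·45 = 55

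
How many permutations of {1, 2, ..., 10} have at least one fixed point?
Complement of the derangements. !10 = Σ_{j=0}^{10} (-1)^j·10!/j! = 3628800 - 3628800 + 1814400 - 604800 + 151200 - 30240 + 5040 - 720 + 90 - 10 + 1 = 1334961. 10! - !10 = 3628800 - 1334961 = 2293839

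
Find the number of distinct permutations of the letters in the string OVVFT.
5! / (1! × 1! × 2! × 1!) = 60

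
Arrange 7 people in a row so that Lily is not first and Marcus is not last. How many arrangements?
By inclusion-exclusion: 7! - 2×(7-1)! + (7-2)! = 5040 - 1440 + 120 = 3720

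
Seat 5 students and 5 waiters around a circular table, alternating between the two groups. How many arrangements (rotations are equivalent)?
Fix one of the students: (5-1)! ways for the remaining students, × 5! ways for the waiters = 24 × 120 = 2880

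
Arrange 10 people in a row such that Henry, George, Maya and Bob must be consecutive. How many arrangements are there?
Treat the 4 as one block: (10-4+1)! × 4! = 5040 × 24 = 120960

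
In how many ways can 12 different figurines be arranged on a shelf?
12! = 479001600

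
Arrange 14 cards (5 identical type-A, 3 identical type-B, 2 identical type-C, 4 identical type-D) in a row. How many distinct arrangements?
14! / (5! × 3! × 2! × 4!) = 2522520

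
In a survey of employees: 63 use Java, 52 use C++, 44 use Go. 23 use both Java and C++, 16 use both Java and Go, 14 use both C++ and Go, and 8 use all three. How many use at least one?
|A∪B∪C| = 63+52+44-23-16-14+8 = 114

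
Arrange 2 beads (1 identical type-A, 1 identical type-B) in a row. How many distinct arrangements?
2! / (1! × 1!) = 2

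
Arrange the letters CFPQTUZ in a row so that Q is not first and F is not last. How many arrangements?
By inclusion-exclusion: 7! - 2×(7-1)! + (7-2)! = 5040 - 1440 + 120 = 3720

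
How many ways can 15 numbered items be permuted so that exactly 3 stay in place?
Choose the 3 fixed points C(15,3) = 455, derange the rest: !12 = Σ_{j=0}^{12} (-1)^j·12!/j! = 479001600 - 479001600 + 239500800 - 79833600 + 19958400 - 3991680 + 665280 - 95040 + 11880 - 1320 + 132 - 12 + 1 = 176214841. Product = 455 × 176214841 = 80177752655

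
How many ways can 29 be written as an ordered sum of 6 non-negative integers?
C(29+6-1, 6-1) = C(34, 5) = 278256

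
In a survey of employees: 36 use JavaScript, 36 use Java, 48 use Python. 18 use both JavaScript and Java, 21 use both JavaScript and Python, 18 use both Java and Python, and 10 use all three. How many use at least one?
|A∪B∪C| = 36+36+48-18-21-18+10 = 73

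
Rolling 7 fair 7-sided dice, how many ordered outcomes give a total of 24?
Coefficient of x^24 in (x + x² + ... + x^7)^7. By inclusion-exclusion on dice exceeding 7: Σ_j (-1)^j C(7,j)·C(24-1-7j, 6) = C(7,0)·C(23,6) - C(7,1)·C(16,6) + C(7,2)·C(9,6) = 1·100947 - 7·8008 + 21·84 = 46655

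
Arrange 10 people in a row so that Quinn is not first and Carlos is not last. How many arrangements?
By inclusion-exclusion: 10! - 2×(10-1)! + (10-2)! = 3628800 - 725760 + 40320 = 2943360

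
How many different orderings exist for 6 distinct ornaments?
6! = 720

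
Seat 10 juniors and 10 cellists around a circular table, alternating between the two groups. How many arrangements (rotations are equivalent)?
Fix one of the juniors: (10-1)! ways for the remaining juniors, × 10! ways for the cellists = 362880 × 3628800 = 1316818944000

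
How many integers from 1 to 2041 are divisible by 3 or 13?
⌊2041/3⌋ + ⌊2041/13⌋ - ⌊2041/39⌋ = 680 + 157 - 52 = 785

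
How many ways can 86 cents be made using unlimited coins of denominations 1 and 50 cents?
Coefficient of x^86 in 1/(1-x^1) · 1/(1-x^50). Use j coins of 50 for j = 0..⌊86/50⌋ = 1, the rest in 1s: 1 + 1 = 2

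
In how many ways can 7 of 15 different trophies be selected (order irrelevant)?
C(15,7) = 15!/(7!×8!) = 6435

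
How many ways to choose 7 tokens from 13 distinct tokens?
C(13,7) = 13!/(7!×6!) = 1716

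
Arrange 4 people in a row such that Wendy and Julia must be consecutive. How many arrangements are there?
Treat the 2 as one block: (4-2+1)! × 2! = 6 × 2 = 12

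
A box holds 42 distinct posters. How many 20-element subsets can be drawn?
C(42,20) = 42!/(20!×22!) = 513791607420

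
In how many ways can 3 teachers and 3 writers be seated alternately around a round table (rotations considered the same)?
Fix one of the teachers: (3-1)! ways for the remaining teachers, × 3! ways for the writers = 2 × 6 = 12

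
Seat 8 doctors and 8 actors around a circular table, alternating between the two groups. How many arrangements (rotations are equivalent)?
Fix one of the doctors: (8-1)! ways for the remaining doctors, × 8! ways for the actors = 5040 × 40320 = 203212800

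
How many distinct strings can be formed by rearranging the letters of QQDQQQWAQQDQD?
13! / (1! × 8! × 3! × 1!) = 25740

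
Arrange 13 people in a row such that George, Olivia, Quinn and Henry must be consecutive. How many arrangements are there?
Treat the 4 as one block: (13-4+1)! × 4! = 3628800 × 24 = 87091200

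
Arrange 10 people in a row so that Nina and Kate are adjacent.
Treat as block: (10-1)! × 2! = 362880 × 2 = 725760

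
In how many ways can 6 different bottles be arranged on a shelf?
6! = 720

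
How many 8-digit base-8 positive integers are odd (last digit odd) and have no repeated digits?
Last∈{1,3,5,7}. Last=0: 0. Last nonzero: 4×6×P(6,6) = 17280. Total = 17280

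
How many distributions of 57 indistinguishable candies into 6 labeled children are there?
C(57+6-1, 6-1) = C(62, 5) = 6471002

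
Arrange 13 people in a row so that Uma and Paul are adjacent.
Treat as block: (13-1)! × 2! = 479001600 × 2 = 958003200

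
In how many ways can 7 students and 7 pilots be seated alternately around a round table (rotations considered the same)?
Fix one of the students: (7-1)! ways for the remaining students, × 7! ways for the pilots = 720 × 5040 = 3628800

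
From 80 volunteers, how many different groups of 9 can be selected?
C(80,9) = 80!/(9!×71!) = 231900297200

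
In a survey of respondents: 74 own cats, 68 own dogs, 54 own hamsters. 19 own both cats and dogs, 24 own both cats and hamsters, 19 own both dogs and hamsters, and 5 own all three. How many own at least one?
|A∪B∪C| = 74+68+54-19-24-19+5 = 139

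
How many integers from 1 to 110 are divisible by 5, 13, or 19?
⌊110/5⌋+⌊110/13⌋+⌊110/19⌋ - ⌊110/65⌋-⌊110/95⌋-⌊110/247⌋ + ⌊110/1235⌋ = 22+8+5 - 1-1-0 + 0 = 33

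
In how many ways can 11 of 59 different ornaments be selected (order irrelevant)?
C(59,11) = 59!/(11!×48!) = 279871768995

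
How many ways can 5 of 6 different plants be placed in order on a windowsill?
P(6,5) = 6!/(6-5)! = 720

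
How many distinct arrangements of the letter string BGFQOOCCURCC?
12! / (1! × 1! × 1! × 1! × 2! × 1! × 4! × 1!) = 9979200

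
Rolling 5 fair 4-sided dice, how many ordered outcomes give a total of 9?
Coefficient of x^9 in (x + x² + ... + x^4)^5. By inclusion-exclusion on dice exceeding 4: Σ_j (-1)^j C(5,j)·C(9-1-4j, 4) = C(5,0)·C(8,4) - C(5,1)·C(4,4) = 1·70 - 5·1 = 65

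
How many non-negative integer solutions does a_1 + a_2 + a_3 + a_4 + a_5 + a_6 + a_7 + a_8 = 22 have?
C(22+8-1, 8-1) = C(29, 7) = 1560780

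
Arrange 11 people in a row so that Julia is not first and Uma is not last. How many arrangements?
By inclusion-exclusion: 11! - 2×(11-1)! + (11-2)! = 39916800 - 7257600 + 362880 = 33022080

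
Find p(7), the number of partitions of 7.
Pentagonal recurrence p(n) = p(n-1) + p(n-2) - p(n-5) - p(n-7) + p(n-12) + p(n-15) - ... gives p(0..6) = 1, 1, 2, 3, 5, 7, 11. p(7) = p(6) + p(5) - p(2) - p(0) = 11 + 7 - 2 - 1 = 15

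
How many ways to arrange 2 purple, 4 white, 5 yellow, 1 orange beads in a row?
12! / (2! × 4! × 5! × 1!) = 83160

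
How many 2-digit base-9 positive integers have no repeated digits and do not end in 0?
Last digit: 8 nonzero choices. First digit: 7 (nonzero, ≠last). Middle 0: P(7,0) = 1. Total = 56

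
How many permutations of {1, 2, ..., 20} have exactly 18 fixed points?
Choose the 18 fixed points C(20,18) = 190, derange the rest: !2 = Σ_{j=0}^{2} (-1)^j·2!/j! = 2 - 2 + 1 = 1. Product = 190 × 1 = 190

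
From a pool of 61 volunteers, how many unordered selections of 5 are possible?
C(61,5) = 61!/(5!×56!) = 5949147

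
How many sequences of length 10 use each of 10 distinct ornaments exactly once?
10! = 3628800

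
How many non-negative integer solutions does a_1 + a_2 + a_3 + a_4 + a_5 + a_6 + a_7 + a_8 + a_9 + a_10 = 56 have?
C(56+10-1, 10-1) = C(65, 9) = 31966749880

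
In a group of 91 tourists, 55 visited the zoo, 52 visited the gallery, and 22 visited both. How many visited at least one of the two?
|A∪B| = |A| + |B| - |A∩B| = 55 + 52 - 22 = 85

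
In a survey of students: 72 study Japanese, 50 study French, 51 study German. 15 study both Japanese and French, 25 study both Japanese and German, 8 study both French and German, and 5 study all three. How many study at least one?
|A∪B∪C| = 72+50+51-15-25-8+5 = 130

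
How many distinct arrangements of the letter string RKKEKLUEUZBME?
13! / (3! × 1! × 1! × 2! × 3! × 1! × 1! × 1!) = 86486400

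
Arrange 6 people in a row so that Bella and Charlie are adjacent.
Treat as block: (6-1)! × 2! = 120 × 2 = 240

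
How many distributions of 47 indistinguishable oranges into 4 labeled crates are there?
C(47+4-1, 4-1) = C(50, 3) = 19600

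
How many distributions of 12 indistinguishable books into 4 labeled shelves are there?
C(12+4-1, 4-1) = C(15, 3) = 455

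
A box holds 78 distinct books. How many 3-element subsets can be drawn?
C(78,3) = 78!/(3!×75!) = 76076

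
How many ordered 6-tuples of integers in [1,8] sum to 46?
Coefficient of x^46 in (x + x² + ... + x^8)^6. By inclusion-exclusion on dice exceeding 8: Σ_j (-1)^j C(6,j)·C(46-1-8j, 5) = C(6,0)·C(45,5) - C(6,1)·C(37,5) + C(6,2)·C(29,5) - C(6,3)·C(21,5) + C(6,4)·C(13,5) - C(6,5)·C(5,5) = 1·1221759 - 6·435897 + 15·118755 - 20·20349 + 15·1287 - 6·1 = 21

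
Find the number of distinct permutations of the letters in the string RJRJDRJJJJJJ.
12! / (1! × 3! × 8!) = 1980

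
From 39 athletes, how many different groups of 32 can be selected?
C(39,32) = 39!/(32!×7!) = 15380937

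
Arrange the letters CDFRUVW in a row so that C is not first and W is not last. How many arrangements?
By inclusion-exclusion: 7! - 2×(7-1)! + (7-2)! = 5040 - 1440 + 120 = 3720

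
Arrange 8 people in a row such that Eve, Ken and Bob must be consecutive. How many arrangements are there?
Treat the 3 as one block: (8-3+1)! × 3! = 720 × 6 = 4320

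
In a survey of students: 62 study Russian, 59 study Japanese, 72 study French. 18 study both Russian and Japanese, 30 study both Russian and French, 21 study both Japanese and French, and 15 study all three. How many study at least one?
|A∪B∪C| = 62+59+72-18-30-21+15 = 139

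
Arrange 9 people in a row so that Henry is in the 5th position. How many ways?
Fix one position: (9-1)! = 40320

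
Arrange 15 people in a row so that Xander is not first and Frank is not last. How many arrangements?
By inclusion-exclusion: 15! - 2×(15-1)! + (15-2)! = 1307674368000 - 174356582400 + 6227020800 = 1139544806400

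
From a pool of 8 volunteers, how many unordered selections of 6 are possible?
C(8,6) = 8!/(6!×2!) = 28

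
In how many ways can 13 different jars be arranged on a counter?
13! = 6227020800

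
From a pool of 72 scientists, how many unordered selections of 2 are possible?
C(72,2) = 72!/(2!×70!) = 2556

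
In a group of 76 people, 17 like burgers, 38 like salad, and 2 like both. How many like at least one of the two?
|A∪B| = |A| + |B| - |A∩B| = 17 + 38 - 2 = 53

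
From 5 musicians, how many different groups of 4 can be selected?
C(5,4) = 5!/(4!×1!) = 5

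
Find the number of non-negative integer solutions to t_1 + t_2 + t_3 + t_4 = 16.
C(16+4-1, 4-1) = C(19, 3) = 969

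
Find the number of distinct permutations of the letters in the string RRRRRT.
6! / (1! × 5!) = 6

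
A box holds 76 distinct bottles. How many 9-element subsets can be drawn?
C(76,9) = 76!/(9!×67!) = 142466675900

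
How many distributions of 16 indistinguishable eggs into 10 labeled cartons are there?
C(16+10-1, 10-1) = C(25, 9) = 2042975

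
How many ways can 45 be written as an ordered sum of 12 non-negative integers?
C(45+12-1, 12-1) = C(56, 11) = 148902215280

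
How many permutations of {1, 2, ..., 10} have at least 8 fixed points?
Exactly j fixed points: C(10,j)·!(10-j); sum over j ≥ 8 (derangement numbers via !m = (m-1)·(!(m-1) + !(m-2)): !0..!2 = 1, 0, 1). Σ_{j=8}^{10} C(10,j)·!(10-j) = C(10,8)·!2 + C(10,9)·!1 + C(10,10)·!0 = 45·1 + 10·0 + 1·1 = 46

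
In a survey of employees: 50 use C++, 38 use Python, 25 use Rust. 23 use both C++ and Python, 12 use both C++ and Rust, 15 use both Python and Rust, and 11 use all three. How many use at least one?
|A∪B∪C| = 50+38+25-23-12-15+11 = 74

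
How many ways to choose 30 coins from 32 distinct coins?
C(32,30) = 32!/(30!×2!) = 496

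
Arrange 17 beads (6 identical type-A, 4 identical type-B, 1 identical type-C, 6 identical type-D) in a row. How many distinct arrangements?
17! / (6! × 4! × 1! × 6!) = 28588560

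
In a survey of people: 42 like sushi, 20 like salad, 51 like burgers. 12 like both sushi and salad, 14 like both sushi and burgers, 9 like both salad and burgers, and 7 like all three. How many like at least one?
|A∪B∪C| = 42+20+51-12-14-9+7 = 85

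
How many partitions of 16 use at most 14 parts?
By conjugation, equals partitions of 16 into parts ≤ 14. Let r_j(i) = number of partitions of i into parts ≤ j, for i = 0..16. r_1(i) = 1 for all i; r_j(i) = r_{j-1}(i) + r_j(i-j). Rows j = 2..14: ≤2: 1 1 2 2 3 3 4 4 5 5 6 6 7 7 8 8 9; ≤3: 1 1 2 3 4 5 7 8 10 12 14 16 19 21 24 27 30; ≤4: 1 1 2 3 5 6 9 11 15 18 23 27 34 39 47 54 64; ≤5: 1 1 2 3 5 7 10 13 18 23 30 37 47 57 70 84 101; ≤6: 1 1 2 3 5 7 11 14 20 26 35 44 58 71 90 110 136; ≤7: 1 1 2 3 5 7 11 15 21 28 38 49 65 82 105 131 164; ≤8: 1 1 2 3 5 7 11 15 22 29 40 52 70 89 116 146 186; ≤9: 1 1 2 3 5 7 11 15 22 30 41 54 73 94 123 157 201; ≤10: 1 1 2 3 5 7 11 15 22 30 42 55 75 97 128 164 212; ≤11: 1 1 2 3 5 7 11 15 22 30 42 56 76 99 131 169 219; ≤12: 1 1 2 3 5 7 11 15 22 30 42 56 77 100 133 172 224; ≤13: 1 1 2 3 5 7 11 15 22 30 42 56 77 101 134 174 227; ≤14: 1 1 2 3 5 7 11 15 22 30 42 56 77 101 135 175 229. r_14(16) = 229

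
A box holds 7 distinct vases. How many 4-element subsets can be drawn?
C(7,4) = 7!/(4!×3!) = 35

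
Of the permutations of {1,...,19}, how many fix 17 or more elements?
Exactly j fixed points: C(19,j)·!(19-j); sum over j ≥ 17 (derangement numbers via !m = (m-1)·(!(m-1) + !(m-2)): !0..!2 = 1, 0, 1). Σ_{j=17}^{19} C(19,j)·!(19-j) = C(19,17)·!2 + C(19,18)·!1 + C(19,19)·!0 = 171·1 + 19·0 + 1·1 = 172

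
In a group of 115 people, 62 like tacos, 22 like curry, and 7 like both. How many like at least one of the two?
|A∪B| = |A| + |B| - |A∩B| = 62 + 22 - 7 = 77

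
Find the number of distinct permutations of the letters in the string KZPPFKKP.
8! / (1! × 1! × 3! × 3!) = 1120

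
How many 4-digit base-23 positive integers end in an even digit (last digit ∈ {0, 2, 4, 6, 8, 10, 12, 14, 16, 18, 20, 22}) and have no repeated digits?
Last∈{0,2,4,6,8,10,12,14,16,18,20,22}. Last=0: 9240. Last nonzero: 11×21×P(21,2) = 97020. Total = 106260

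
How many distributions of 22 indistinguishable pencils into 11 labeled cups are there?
C(22+11-1, 11-1) = C(32, 10) = 64512240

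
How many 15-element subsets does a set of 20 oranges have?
C(20,15) = 20!/(15!×5!) = 15504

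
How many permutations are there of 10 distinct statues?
10! = 3628800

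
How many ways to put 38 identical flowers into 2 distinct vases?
C(38+2-1, 2-1) = C(39, 1) = 39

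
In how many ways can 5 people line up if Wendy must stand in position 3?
Fix one position: (5-1)! = 24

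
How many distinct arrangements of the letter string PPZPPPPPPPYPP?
13! / (1! × 1! × 11!) = 156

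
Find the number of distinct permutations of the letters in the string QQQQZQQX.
8! / (6! × 1! × 1!) = 56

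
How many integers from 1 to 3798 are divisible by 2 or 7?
⌊3798/2⌋ + ⌊3798/7⌋ - ⌊3798/14⌋ = 1899 + 542 - 271 = 2170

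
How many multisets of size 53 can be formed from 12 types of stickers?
C(53+12-1, 12-1) = C(64, 11) = 743595781824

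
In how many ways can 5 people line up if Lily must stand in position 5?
Fix one position: (5-1)! = 24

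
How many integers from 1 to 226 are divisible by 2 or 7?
⌊226/2⌋ + ⌊226/7⌋ - ⌊226/14⌋ = 113 + 32 - 16 = 129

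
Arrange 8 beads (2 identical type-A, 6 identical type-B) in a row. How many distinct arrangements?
8! / (2! × 6!) = 28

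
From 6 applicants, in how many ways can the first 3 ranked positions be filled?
P(6,3) = 6!/(6-3)! = 120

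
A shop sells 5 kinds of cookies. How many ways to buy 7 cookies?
C(7+5-1, 5-1) = C(11, 4) = 330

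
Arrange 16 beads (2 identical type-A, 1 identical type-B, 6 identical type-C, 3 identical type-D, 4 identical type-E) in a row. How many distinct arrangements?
16! / (2! × 1! × 6! × 3! × 4!) = 100900800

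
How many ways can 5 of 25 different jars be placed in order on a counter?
P(25,5) = 25!/(25-5)! = 6375600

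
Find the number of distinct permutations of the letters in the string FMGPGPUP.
8! / (1! × 1! × 3! × 1! × 2!) = 3360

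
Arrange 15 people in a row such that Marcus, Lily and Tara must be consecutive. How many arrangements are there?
Treat the 3 as one block: (15-3+1)! × 3! = 6227020800 × 6 = 37362124800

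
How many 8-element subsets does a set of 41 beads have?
C(41,8) = 41!/(8!×33!) = 95548245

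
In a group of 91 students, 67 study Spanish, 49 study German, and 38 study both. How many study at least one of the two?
|A∪B| = |A| + |B| - |A∩B| = 67 + 49 - 38 = 78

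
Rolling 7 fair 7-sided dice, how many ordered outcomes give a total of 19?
Coefficient of x^19 in (x + x² + ... + x^7)^7. By inclusion-exclusion on dice exceeding 7: Σ_j (-1)^j C(7,j)·C(19-1-7j, 6) = C(7,0)·C(18,6) - C(7,1)·C(11,6) = 1·18564 - 7·462 = 15330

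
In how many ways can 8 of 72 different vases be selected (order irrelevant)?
C(72,8) = 72!/(8!×64!) = 11969016345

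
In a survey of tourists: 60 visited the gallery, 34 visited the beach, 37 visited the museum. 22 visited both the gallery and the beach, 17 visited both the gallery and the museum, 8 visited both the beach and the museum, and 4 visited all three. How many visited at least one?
|A∪B∪C| = 60+34+37-22-17-8+4 = 88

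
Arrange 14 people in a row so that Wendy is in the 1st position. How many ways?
Fix one position: (14-1)! = 6227020800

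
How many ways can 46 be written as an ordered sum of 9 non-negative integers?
C(46+9-1, 9-1) = C(54, 8) = 1040465790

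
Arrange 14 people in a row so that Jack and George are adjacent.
Treat as block: (14-1)! × 2! = 6227020800 × 2 = 12454041600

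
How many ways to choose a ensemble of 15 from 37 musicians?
C(37,15) = 37!/(15!×22!) = 9364199760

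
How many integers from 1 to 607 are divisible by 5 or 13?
⌊607/5⌋ + ⌊607/13⌋ - ⌊607/65⌋ = 121 + 46 - 9 = 158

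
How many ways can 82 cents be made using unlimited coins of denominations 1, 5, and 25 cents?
Coefficient of x^82 in 1/(1-x^1) · 1/(1-x^5) · 1/(1-x^25). Case on j = number of 25-cent coins (j = 0..3); remainder r = 82 - 25j is made from {1,5} in ⌊r/5⌋+1 ways. r = 82, 57, 32, 7 → 17 + 12 + 7 + 2 = 38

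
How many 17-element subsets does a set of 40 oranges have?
C(40,17) = 40!/(17!×23!) = 88732378800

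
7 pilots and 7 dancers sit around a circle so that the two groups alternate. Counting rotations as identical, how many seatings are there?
Fix one of the pilots: (7-1)! ways for the remaining pilots, × 7! ways for the dancers = 720 × 5040 = 3628800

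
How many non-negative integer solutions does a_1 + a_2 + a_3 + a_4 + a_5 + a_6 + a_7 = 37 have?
C(37+7-1, 7-1) = C(43, 6) = 6096454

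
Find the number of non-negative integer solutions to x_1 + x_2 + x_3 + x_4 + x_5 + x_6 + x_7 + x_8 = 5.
C(5+8-1, 8-1) = C(12, 7) = 792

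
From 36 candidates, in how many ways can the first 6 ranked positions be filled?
P(36,6) = 36!/(36-6)! = 1402410240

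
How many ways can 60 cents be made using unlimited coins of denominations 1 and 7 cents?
Coefficient of x^60 in 1/(1-x^1) · 1/(1-x^7). Use j coins of 7 for j = 0..⌊60/7⌋ = 8, the rest in 1s: 8 + 1 = 9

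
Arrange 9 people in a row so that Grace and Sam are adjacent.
Treat as block: (9-1)! × 2! = 40320 × 2 = 80640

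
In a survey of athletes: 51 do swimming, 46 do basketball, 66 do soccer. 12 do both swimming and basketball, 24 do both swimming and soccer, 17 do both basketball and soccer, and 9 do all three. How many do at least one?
|A∪B∪C| = 51+46+66-12-24-17+9 = 119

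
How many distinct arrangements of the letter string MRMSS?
5! / (2! × 1! × 2!) = 30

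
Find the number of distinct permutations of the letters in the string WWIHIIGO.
8! / (3! × 1! × 2! × 1! × 1!) = 3360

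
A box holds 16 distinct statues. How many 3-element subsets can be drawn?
C(16,3) = 16!/(3!×13!) = 560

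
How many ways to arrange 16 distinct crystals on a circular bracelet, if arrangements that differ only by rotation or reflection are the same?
(16-1)!/2 = 1307674368000/2 = 653837184000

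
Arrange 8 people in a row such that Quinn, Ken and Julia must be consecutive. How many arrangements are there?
Treat the 3 as one block: (8-3+1)! × 3! = 720 × 6 = 4320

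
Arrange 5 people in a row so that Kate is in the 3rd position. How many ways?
Fix one position: (5-1)! = 24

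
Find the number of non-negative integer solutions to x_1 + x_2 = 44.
C(44+2-1, 2-1) = C(45, 1) = 45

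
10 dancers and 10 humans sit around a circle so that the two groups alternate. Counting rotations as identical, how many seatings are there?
Fix one of the dancers: (10-1)! ways for the remaining dancers, × 10! ways for the humans = 362880 × 3628800 = 1316818944000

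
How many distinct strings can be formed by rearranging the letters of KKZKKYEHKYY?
11! / (1! × 5! × 1! × 1! × 3!) = 55440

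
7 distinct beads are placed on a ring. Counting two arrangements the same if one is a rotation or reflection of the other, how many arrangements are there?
(7-1)!/2 = 720/2 = 360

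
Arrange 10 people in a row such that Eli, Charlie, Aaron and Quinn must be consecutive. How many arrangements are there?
Treat the 4 as one block: (10-4+1)! × 4! = 5040 × 24 = 120960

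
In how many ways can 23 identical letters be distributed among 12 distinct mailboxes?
C(23+12-1, 12-1) = C(34, 11) = 286097760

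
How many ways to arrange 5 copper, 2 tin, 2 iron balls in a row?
9! / (5! × 2! × 2!) = 756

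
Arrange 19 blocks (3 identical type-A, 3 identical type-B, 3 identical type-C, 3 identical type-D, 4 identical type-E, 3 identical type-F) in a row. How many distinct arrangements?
19! / (3! × 3! × 3! × 3! × 4! × 3!) = 651819168000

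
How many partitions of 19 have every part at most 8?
Let r_j(i) = number of partitions of i into parts ≤ j, for i = 0..19. r_1(i) = 1 for all i; r_j(i) = r_{j-1}(i) + r_j(i-j). Rows j = 2..8: ≤2: 1 1 2 2 3 3 4 4 5 5 6 6 7 7 8 8 9 9 10 10; ≤3: 1 1 2 3 4 5 7 8 10 12 14 16 19 21 24 27 30 33 37 40; ≤4: 1 1 2 3 5 6 9 11 15 18 23 27 34 39 47 54 64 72 84 94; ≤5: 1 1 2 3 5 7 10 13 18 23 30 37 47 57 70 84 101 119 141 164; ≤6: 1 1 2 3 5 7 11 14 20 26 35 44 58 71 90 110 136 163 199 235; ≤7: 1 1 2 3 5 7 11 15 21 28 38 49 65 82 105 131 164 201 248 300; ≤8: 1 1 2 3 5 7 11 15 22 29 40 52 70 89 116 146 186 230 288 352. r_8(19) = 352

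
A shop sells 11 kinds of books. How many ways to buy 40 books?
C(40+11-1, 11-1) = C(50, 10) = 10272278170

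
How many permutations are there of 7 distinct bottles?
7! = 5040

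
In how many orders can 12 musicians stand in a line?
12! = 479001600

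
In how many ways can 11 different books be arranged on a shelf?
11! = 39916800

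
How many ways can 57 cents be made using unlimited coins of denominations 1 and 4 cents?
Coefficient of x^57 in 1/(1-x^1) · 1/(1-x^4). Use j coins of 4 for j = 0..⌊57/4⌋ = 14, the rest in 1s: 14 + 1 = 15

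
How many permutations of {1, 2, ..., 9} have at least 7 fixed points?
Exactly j fixed points: C(9,j)·!(9-j); sum over j ≥ 7 (derangement numbers via !m = (m-1)·(!(m-1) + !(m-2)): !0..!2 = 1, 0, 1). Σ_{j=7}^{9} C(9,j)·!(9-j) = C(9,7)·!2 + C(9,8)·!1 + C(9,9)·!0 = 36·1 + 9·0 + 1·1 = 37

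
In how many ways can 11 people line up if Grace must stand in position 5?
Fix one position: (11-1)! = 3628800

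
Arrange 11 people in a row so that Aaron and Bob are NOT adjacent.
Total - adjacent = 11! - (11-1)!×2 = 39916800 - 7257600 = 32659200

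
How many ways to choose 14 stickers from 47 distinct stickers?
C(47,14) = 47!/(14!×33!) = 341643774795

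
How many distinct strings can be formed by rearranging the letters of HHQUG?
5! / (1! × 1! × 2! × 1!) = 60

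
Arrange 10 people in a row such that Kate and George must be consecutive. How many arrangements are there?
Treat the 2 as one block: (10-2+1)! × 2! = 362880 × 2 = 725760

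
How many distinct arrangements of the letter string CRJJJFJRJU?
10! / (1! × 5! × 1! × 2! × 1!) = 15120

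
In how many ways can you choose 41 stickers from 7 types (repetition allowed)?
C(41+7-1, 7-1) = C(47, 6) = 10737573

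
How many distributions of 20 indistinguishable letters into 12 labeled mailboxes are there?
C(20+12-1, 12-1) = C(31, 11) = 84672315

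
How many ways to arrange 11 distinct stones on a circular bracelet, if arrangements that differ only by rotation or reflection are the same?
(11-1)!/2 = 3628800/2 = 1814400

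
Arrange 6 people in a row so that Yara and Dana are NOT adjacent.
Total - adjacent = 6! - (6-1)!×2 = 720 - 240 = 480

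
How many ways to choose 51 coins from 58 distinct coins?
C(58,51) = 58!/(51!×7!) = 300674088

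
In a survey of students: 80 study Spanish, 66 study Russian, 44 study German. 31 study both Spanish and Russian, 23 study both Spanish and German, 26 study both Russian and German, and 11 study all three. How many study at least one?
|A∪B∪C| = 80+66+44-31-23-26+11 = 121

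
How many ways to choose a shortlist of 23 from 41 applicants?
C(41,23) = 41!/(23!×18!) = 202112640600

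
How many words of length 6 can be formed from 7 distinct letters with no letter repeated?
P(7,6) = 7!/(7-6)! = 5040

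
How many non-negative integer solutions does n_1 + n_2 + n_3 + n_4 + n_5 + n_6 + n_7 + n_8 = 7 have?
C(7+8-1, 8-1) = C(14, 7) = 3432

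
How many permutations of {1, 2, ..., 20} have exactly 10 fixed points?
Choose the 10 fixed points C(20,10) = 184756, derange the rest: !10 = Σ_{j=0}^{10} (-1)^j·10!/j! = 3628800 - 3628800 + 1814400 - 604800 + 151200 - 30240 + 5040 - 720 + 90 - 10 + 1 = 1334961. Product = 184756 × 1334961 = 246642054516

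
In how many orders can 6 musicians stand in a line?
6! = 720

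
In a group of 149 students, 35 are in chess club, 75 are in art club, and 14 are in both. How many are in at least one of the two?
|A∪B| = |A| + |B| - |A∩B| = 35 + 75 - 14 = 96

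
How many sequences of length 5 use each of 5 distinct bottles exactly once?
5! = 120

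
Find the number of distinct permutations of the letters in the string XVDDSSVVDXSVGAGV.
16! / (2! × 1! × 3! × 2! × 5! × 3!) = 1210809600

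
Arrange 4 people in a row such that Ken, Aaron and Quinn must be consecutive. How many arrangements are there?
Treat the 3 as one block: (4-3+1)! × 3! = 2 × 6 = 12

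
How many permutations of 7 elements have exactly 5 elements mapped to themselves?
Choose the 5 fixed points C(7,5) = 21, derange the rest: !2 = Σ_{j=0}^{2} (-1)^j·2!/j! = 2 - 2 + 1 = 1. Product = 21 × 1 = 21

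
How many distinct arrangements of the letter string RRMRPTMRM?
9! / (3! × 4! × 1! × 1!) = 2520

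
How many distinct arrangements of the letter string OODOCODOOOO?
11! / (8! × 2! × 1!) = 495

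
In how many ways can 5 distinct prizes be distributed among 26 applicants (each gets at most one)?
P(26,5) = 26!/(26-5)! = 7893600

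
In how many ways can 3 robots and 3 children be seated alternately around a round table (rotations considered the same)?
Fix one of the robots: (3-1)! ways for the remaining robots, × 3! ways for the children = 2 × 6 = 12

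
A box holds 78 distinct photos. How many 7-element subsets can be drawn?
C(78,7) = 78!/(7!×71!) = 2641902120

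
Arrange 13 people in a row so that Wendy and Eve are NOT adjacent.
Total - adjacent = 13! - (13-1)!×2 = 6227020800 - 958003200 = 5269017600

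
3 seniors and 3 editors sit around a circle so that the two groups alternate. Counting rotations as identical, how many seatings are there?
Fix one of the seniors: (3-1)! ways for the remaining seniors, × 3! ways for the editors = 2 × 6 = 12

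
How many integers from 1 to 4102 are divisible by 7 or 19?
⌊4102/7⌋ + ⌊4102/19⌋ - ⌊4102/133⌋ = 586 + 215 - 30 = 771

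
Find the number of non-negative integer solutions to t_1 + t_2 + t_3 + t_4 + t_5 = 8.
C(8+5-1, 5-1) = C(12, 4) = 495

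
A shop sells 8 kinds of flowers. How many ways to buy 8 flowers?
C(8+8-1, 8-1) = C(15, 7) = 6435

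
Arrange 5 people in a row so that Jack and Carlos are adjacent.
Treat as block: (5-1)! × 2! = 24 × 2 = 48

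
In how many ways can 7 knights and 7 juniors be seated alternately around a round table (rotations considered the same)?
Fix one of the knights: (7-1)! ways for the remaining knights, × 7! ways for the juniors = 720 × 5040 = 3628800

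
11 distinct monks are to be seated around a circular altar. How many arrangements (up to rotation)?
Circular: fix one position, arrange the rest. (11-1)! = 3628800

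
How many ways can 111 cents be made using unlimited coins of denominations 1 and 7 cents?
Coefficient of x^111 in 1/(1-x^1) · 1/(1-x^7). Use j coins of 7 for j = 0..⌊111/7⌋ = 15, the rest in 1s: 15 + 1 = 16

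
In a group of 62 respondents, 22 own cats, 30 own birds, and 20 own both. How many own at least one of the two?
|A∪B| = |A| + |B| - |A∩B| = 22 + 30 - 20 = 32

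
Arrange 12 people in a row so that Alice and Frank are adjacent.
Treat as block: (12-1)! × 2! = 39916800 × 2 = 79833600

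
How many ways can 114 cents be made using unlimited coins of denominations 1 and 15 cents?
Coefficient of x^114 in 1/(1-x^1) · 1/(1-x^15). Use j coins of 15 for j = 0..⌊114/15⌋ = 7, the rest in 1s: 7 + 1 = 8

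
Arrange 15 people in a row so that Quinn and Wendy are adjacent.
Treat as block: (15-1)! × 2! = 87178291200 × 2 = 174356582400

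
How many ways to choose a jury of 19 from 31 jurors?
C(31,19) = 31!/(19!×12!) = 141120525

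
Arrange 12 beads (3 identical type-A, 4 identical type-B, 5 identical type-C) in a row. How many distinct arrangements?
12! / (3! × 4! × 5!) = 27720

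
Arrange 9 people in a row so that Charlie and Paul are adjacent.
Treat as block: (9-1)! × 2! = 40320 × 2 = 80640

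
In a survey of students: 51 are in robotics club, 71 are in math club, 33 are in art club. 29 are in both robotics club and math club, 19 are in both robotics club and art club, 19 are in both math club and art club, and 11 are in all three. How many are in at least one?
|A∪B∪C| = 51+71+33-29-19-19+11 = 99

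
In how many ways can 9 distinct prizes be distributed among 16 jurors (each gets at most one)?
P(16,9) = 16!/(16-9)! = 4151347200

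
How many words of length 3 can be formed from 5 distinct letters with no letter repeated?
P(5,3) = 5!/(5-3)! = 60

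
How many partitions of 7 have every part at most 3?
Let r_j(i) = number of partitions of i into parts ≤ j, for i = 0..7. r_1(i) = 1 for all i; r_j(i) = r_{j-1}(i) + r_j(i-j). Rows j = 2..3: ≤2: 1 1 2 2 3 3 4 4; ≤3: 1 1 2 3 4 5 7 8. r_3(7) = 8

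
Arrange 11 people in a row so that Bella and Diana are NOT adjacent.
Total - adjacent = 11! - (11-1)!×2 = 39916800 - 7257600 = 32659200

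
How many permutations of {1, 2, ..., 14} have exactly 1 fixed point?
Choose the 1 fixed point C(14,1) = 14, derange the rest: !13 = Σ_{j=0}^{13} (-1)^j·13!/j! = 6227020800 - 6227020800 + 3113510400 - 1037836800 + 259459200 - 51891840 + 8648640 - 1235520 + 154440 - 17160 + 1716 - 156 + 13 - 1 = 2290792932. Product = 14 × 2290792932 = 32071101048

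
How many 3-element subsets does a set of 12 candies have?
C(12,3) = 12!/(3!×9!) = 220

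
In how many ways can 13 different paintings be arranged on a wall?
13! = 6227020800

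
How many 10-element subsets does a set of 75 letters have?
C(75,10) = 75!/(10!×65!) = 828931106355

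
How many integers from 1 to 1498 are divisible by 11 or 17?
⌊1498/11⌋ + ⌊1498/17⌋ - ⌊1498/187⌋ = 136 + 88 - 8 = 216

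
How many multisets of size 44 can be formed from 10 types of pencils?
C(44+10-1, 10-1) = C(53, 9) = 4431613550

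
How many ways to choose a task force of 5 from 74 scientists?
C(74,5) = 74!/(5!×69!) = 16108764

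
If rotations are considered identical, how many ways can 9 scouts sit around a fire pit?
Circular: fix one position, arrange the rest. (9-1)! = 40320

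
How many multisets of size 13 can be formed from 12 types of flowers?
C(13+12-1, 12-1) = C(24, 11) = 2496144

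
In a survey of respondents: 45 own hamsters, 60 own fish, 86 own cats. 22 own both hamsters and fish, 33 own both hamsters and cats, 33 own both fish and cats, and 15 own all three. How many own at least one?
|A∪B∪C| = 45+60+86-22-33-33+15 = 118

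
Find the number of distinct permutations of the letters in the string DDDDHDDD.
8! / (7! × 1!) = 8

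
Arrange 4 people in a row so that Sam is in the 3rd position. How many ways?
Fix one position: (4-1)! = 6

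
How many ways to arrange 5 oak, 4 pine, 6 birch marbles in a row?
15! / (5! × 4! × 6!) = 630630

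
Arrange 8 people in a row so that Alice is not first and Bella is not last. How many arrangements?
By inclusion-exclusion: 8! - 2×(8-1)! + (8-2)! = 40320 - 10080 + 720 = 30960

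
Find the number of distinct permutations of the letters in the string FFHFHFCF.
8! / (1! × 2! × 5!) = 168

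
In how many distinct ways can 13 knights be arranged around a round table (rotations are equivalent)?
Circular: fix one position, arrange the rest. (13-1)! = 479001600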